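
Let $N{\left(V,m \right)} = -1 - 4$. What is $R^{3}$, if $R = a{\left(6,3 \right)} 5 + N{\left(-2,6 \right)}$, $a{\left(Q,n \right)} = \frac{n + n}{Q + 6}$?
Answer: $- \frac{125}{8} \approx -15.625$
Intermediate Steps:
$N{\left(V,m \right)} = -5$
$a{\left(Q,n \right)} = \frac{2 n}{6 + Q}$
$R = - \frac{5}{2}$ ($R = 2 \cdot 3 \frac{1}{6 + 6} \cdot 5 - 5 = 2 \cdot 3 \cdot \frac{1}{12} \cdot 5 - 5 = \frac{1}{2} \cdot 5 - 5 = \frac{5}{2} - 5 = - \frac{5}{2} \approx -2.5$)
$R^{3} = \left(- \frac{5}{2}\right)^{3} = - \frac{125}{8}$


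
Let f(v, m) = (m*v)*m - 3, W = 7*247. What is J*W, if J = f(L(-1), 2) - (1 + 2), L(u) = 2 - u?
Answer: 10374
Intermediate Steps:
W = 1729
f(v, m) = -3 + v*m**2 (f(v, m) = v*m**2 - 3 = -3 + v*m**2)
J = 6 (J = (-3 + (2 - 1*(-1))*2**2) - (1 + 2) = (-3 + (2 + 1)*4) - 1*3 = (-3 + 3*4) - 3 = (-3 + 12) - 3 = 9 - 3 = 6)
J*W = 6*1729 = 10374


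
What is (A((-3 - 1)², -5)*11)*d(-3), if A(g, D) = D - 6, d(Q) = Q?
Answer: 363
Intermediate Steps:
A(g, D) = -6 + D
(A((-3 - 1)², -5)*11)*d(-3) = ((-6 - 5)*11)*(-3) = -11*11*(-3) = -121*(-3) = 363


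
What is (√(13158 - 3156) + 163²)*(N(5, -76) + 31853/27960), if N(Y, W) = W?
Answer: -55611759883/27960 - 2093107*√10002/27960 ≈ -1.9965e+6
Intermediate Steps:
(√(13158 - 3156) + 163²)*(N(5, -76) + 31853/27960) = (√(13158 - 3156) + 163²)*(-76 + 31853/27960) = (√10002 + 26569)*(-76 + 31853*(1/27960)) = (26569 + √10002)*(-76 + 31853/27960) = (26569 + √10002)*(-2093107/27960) = -55611759883/27960 - 2093107*√10002/27960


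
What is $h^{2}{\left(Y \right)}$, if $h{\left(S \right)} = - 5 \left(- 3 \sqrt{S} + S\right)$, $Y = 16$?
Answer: $400$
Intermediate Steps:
$h{\left(S \right)} = - 5 S + 15 \sqrt{S}$ ($h{\left(S \right)} = - 5 \left(S - 3 \sqrt{S}\right) = - 5 S + 15 \sqrt{S}$)
$h^{2}{\left(Y \right)} = \left(\left(-5\right) 16 + 15 \sqrt{16}\right)^{2} = \left(-80 + 15 \cdot 4\right)^{2} = \left(-80 + 60\right)^{2} = \left(-20\right)^{2} = 400$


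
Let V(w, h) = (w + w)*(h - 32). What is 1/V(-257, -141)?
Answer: 1/88922 ≈ 1.1246e-5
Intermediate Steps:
V(w, h) = 2*w*(-32 + h) (V(w, h) = (2*w)*(-32 + h) = 2*w*(-32 + h))
1/V(-257, -141) = 1/(2*(-257)*(-32 - 141)) = 1/(2*(-257)*(-173)) = 1/88922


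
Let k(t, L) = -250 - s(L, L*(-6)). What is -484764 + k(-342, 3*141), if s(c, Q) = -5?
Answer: -485009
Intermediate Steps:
k(t, L) = -245 (k(t, L) = -250 - 1*(-5) = -250 + 5 = -245)
-484764 + k(-342, 3*141) = -484764 - 245 = -485009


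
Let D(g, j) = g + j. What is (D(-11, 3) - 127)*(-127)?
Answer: 17145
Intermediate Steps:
(D(-11, 3) - 127)*(-127) = ((-11 + 3) - 127)*(-127) = (-8 - 127)*(-127) = -135*(-127) = 17145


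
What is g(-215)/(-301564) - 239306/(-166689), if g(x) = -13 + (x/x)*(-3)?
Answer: 18042185402/12566850399 ≈ 1.4357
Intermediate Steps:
g(x) = -16 (g(x) = -13 + 1*(-3) = -13 - 3 = -16)
g(-215)/(-301564) - 239306/(-166689) = -16/(-301564) - 239306/(-166689) = -16*(-1/301564) - 239306*(-1/166689) = 4/75391 + 239306/166689 = 18042185402/12566850399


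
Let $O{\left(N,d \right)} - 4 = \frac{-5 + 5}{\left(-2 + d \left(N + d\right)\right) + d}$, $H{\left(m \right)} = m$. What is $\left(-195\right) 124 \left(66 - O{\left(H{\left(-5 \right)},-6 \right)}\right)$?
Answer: $-1499160$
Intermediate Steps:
$O{\left(N,d \right)} = 4$ ($O{\left(N,d \right)} = 4 + \frac{-5 + 5}{\left(-2 + d \left(N + d\right)\right) + d} = 4 + \frac{0}{-2 + d + d \left(N + d\right)} = 4 + 0 = 4$)
$\left(-195\right) 124 \left(66 - O{\left(H{\left(-5 \right)},-6 \right)}\right) = \left(-195\right) 124 \left(66 - 4\right) = - 24180 \left(66 - 4\right) = \left(-24180\right) 62 = -1499160$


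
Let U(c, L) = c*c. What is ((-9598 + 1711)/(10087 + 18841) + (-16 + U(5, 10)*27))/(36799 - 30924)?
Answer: 3811133/33990400 ≈ 0.11212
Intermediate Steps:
U(c, L) = c²
((-9598 + 1711)/(10087 + 18841) + (-16 + U(5, 10)*27))/(36799 - 30924) = ((-9598 + 1711)/(10087 + 18841) + (-16 + 5²*27))/(36799 - 30924) = (-7887/28928 + (-16 + 25*27))/5875 = (-7887*1/28928 + (-16 + 675))*(1/5875) = (-7887/28928 + 659)*(1/5875) = (19055665/28928)*(1/5875) = 3811133/33990400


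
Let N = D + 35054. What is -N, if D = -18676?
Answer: -16378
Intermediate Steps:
N = 16378 (N = -18676 + 35054 = 16378)
-N = -1*16378 = -16378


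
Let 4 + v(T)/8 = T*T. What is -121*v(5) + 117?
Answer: -20211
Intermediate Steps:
v(T) = -32 + 8*T**2 (v(T) = -32 + 8*(T*T) = -32 + 8*T**2)
-121*v(5) + 117 = -121*(-32 + 8*5**2) + 117 = -121*(-32 + 8*25) + 117 = -121*(-32 + 200) + 117 = -121*168 + 117 = -20328 + 117 = -20211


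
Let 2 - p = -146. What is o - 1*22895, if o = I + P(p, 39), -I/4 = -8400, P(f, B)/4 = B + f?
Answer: 11453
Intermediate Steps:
p = 148 (p = 2 - 1*(-146) = 2 + 146 = 148)
P(f, B) = 4*B + 4*f (P(f, B) = 4*(B + f) = 4*B + 4*f)
I = 33600 (I = -4*(-8400) = 33600)
o = 34348 (o = 33600 + (4*39 + 4*148) = 33600 + (156 + 592) = 33600 + 748 = 34348)
o - 1*22895 = 34348 - 1*22895 = 34348 - 22895 = 11453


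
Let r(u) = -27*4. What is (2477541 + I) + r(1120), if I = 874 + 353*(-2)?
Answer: 2477601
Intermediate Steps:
I = 168 (I = 874 - 706 = 168)
r(u) = -108
(2477541 + I) + r(1120) = (2477541 + 168) - 108 = 2477709 - 108 = 2477601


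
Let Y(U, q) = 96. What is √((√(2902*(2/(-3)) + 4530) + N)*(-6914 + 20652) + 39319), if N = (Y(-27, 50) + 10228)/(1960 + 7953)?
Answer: √(47427789228903 + 4049999588766*√23358)/29739 ≈ 868.04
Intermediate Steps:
N = 10324/9913 (N = (96 + 10228)/(1960 + 7953) = 10324/9913 ≈ 1.0415)
√((√(2902*(2/(-3)) + 4530) + N)*(-6914 + 20652) + 39319) = √((√(2902*(2/(-3)) + 4530) + 10324/9913)*(-6914 + 20652) + 39319) = √((√(2902*(2*(-⅓)) + 4530) + 10324/9913)*13738 + 39319) = √((√(2902*(-⅔) + 4530) + 10324/9913)*13738 + 39319) = √((√(-5804/3 + 4530) + 10324/9913)*13738 + 39319) = √((√(7786/3) + 10324/9913)*13738 + 39319) = √((√23358/3 + 10324/9913)*13738 + 39319) = √((10324/9913 + √23358/3)*13738 + 39319) = √((141831112/9913 + 13738*√23358/3) + 39319) = √(531600359/9913 + 13738*√23358/3)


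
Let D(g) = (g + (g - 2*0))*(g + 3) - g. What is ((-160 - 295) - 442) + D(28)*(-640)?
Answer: -1094017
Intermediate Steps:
D(g) = -g + 2*g*(3 + g) (D(g) = (g + (g + 0))*(3 + g) - g = (g + g)*(3 + g) - g = (2*g)*(3 + g) - g = 2*g*(3 + g) - g = -g + 2*g*(3 + g))
((-160 - 295) - 442) + D(28)*(-640) = ((-160 - 295) - 442) + (28*(5 + 2*28))*(-640) = (-455 - 442) + (28*(5 + 56))*(-640) = -897 + (28*61)*(-640) = -897 + 1708*(-640) = -897 - 1093120 = -1094017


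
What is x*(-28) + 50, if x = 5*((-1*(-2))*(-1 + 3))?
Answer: -510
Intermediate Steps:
x = 20 (x = 5*(2*2) = 5*4 = 20)
x*(-28) + 50 = 20*(-28) + 50 = -560 + 50 = -510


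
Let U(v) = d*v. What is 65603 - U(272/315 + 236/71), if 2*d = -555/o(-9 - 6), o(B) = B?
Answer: 1465478533/22365 ≈ 65526.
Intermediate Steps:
d = 37/2 (d = (-555/(-9 - 6))/2 = (-555/(-15))/2 = (-555*(-1/15))/2 = (½)*37 = 37/2 ≈ 18.500)
U(v) = 37*v/2
65603 - U(272/315 + 236/71) = 65603 - 37*(272/315 + 236/71)/2 = 65603 - 37*93652/(2*22365) = 65603 - 1*1732562/22365 = 65603 - 1732562/22365 = 1465478533/22365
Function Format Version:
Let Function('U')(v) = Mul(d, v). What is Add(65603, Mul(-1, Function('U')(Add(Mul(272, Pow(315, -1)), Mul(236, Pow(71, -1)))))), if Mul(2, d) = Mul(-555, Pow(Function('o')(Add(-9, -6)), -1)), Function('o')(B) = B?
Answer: Rational(1465478533, 22365) ≈ 65526.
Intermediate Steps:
d = Rational(37, 2) (d = Mul(Rational(1, 2), Mul(-555, Pow(Add(-9, -6), -1))) = Mul(Rational(1, 2), Mul(-555, Pow(-15, -1))) = Mul(Rational(1, 2), Mul(-555, Rational(-1, 15))) = Mul(Rational(1, 2), 37) = Rational(37, 2) ≈ 18.500)
Function('U')(v) = Mul(Rational(37, 2), v)
Add(65603, Mul(-1, Function('U')(Add(Mul(272, Pow(315, -1)), Mul(236, Pow(71, -1)))))) = Add(65603, Mul(-1, Mul(Rational(37, 2), Add(Mul(272, Pow(315, -1)), Mul(236, Pow(71, -1)))))) = Add(65603, Mul(-1, Mul(Rational(37, 2), Add(Mul(272, Rational(1, 315)), Mul(236, Rational(1, 71)))))) = Add(65603, Mul(-1, Mul(Rational(37, 2), Add(Rational(272, 315), Rational(236, 71))))) = Add(65603, Mul(-1, Mul(Rational(37, 2), Rational(93652, 22365)))) = Add(65603, Mul(-1, Rational(1732562, 22365))) = Add(65603, Rational(-1732562, 22365)) = Rational(1465478533, 22365)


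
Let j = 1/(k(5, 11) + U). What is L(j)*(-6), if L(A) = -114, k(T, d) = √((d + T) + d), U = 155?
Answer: 684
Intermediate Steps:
k(T, d) = √(T + 2*d) (k(T, d) = √((T + d) + d) = √(T + 2*d))
j = 1/(155 + 3*√3) (j = 1/(√(5 + 2*11) + 155) = 1/(√(5 + 22) + 155) = 1/(√27 + 155) = 1/(3*√3 + 155) = 1/(155 + 3*√3) ≈ 0.0062423)
L(j)*(-6) = -114*(-6) = 684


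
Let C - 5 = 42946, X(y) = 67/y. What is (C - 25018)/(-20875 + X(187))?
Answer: -3353471/3903558 ≈ -0.85908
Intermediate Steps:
C = 42951 (C = 5 + 42946 = 42951)
(C - 25018)/(-20875 + X(187)) = (42951 - 25018)/(-20875 + 67/187) = 17933/(-20875 + 67*(1/187)) = 17933/(-20875 + 67/187) = 17933/(-3903558/187) = 17933*(-187/3903558) = -3353471/3903558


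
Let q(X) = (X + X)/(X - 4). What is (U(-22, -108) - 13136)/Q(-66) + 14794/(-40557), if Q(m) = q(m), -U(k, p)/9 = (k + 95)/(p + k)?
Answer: -14686288157/2108964 ≈ -6963.7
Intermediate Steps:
U(k, p) = -9*(95 + k)/(k + p) (U(k, p) = -9*(k + 95)/(p + k) = -9*(95 + k)/(k + p))
q(X) = 2*X/(-4 + X) (q(X) = (2*X)/(-4 + X) = 2*X/(-4 + X))
Q(m) = 2*m/(-4 + m)
(U(-22, -108) - 13136)/Q(-66) + 14794/(-40557) = (9*(-95 - 1*(-22))/(-22 - 108) - 13136)/((2*(-66)/(-4 - 66))) + 14794/(-40557) = (9*(-95 + 22)/(-130) - 13136)/((2*(-66)/(-70))) + 14794*(-1/40557) = (9*(-1/130)*(-73) - 13136)/((2*(-66)*(-1/70))) - 14794/40557 = (657/130 - 13136)/(66/35) - 14794/40557 = -1707023/130*35/66 - 14794/40557 = -11949161/1716 - 14794/40557 = -14686288157/2108964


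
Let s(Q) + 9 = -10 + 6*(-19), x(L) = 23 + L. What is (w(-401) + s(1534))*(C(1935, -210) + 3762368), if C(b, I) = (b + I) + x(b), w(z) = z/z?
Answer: -497118732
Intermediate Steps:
w(z) = 1
C(b, I) = 23 + I + 2*b (C(b, I) = (b + I) + (23 + b) = (I + b) + (23 + b) = 23 + I + 2*b)
s(Q) = -133 (s(Q) = -9 + (-10 + 6*(-19)) = -9 + (-10 - 114) = -9 - 124 = -133)
(w(-401) + s(1534))*(C(1935, -210) + 3762368) = (1 - 133)*((23 - 210 + 2*1935) + 3762368) = -132*((23 - 210 + 3870) + 3762368) = -132*(3683 + 3762368) = -132*3766051 = -497118732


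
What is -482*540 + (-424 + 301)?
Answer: -260403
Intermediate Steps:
-482*540 + (-424 + 301) = -260280 - 123 = -260403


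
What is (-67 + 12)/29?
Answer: -55/29 ≈ -1.8966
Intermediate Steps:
(-67 + 12)/29 = (1/29)*(-55) = -55/29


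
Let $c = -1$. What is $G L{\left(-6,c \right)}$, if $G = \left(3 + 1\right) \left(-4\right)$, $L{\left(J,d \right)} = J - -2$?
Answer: $64$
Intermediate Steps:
$L{\left(J,d \right)} = 2 + J$ ($L{\left(J,d \right)} = J + 2 = 2 + J$)
$G = -16$ ($G = 4 \left(-4\right) = -16$)
$G L{\left(-6,c \right)} = - 16 \left(2 - 6\right) = \left(-16\right) \left(-4\right) = 64$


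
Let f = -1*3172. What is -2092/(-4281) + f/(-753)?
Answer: 5051536/1074531 ≈ 4.7012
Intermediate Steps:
f = -3172
-2092/(-4281) + f/(-753) = -2092/(-4281) - 3172/(-753) = -2092*(-1/4281) - 3172*(-1/753) = 2092/4281 + 3172/753 = 5051536/1074531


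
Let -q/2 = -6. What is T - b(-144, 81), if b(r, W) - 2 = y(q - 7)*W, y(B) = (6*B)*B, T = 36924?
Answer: 24772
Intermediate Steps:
q = 12 (q = -2*(-6) = 12)
y(B) = 6*B²
b(r, W) = 2 + 150*W (b(r, W) = 2 + (6*(12 - 7)²)*W = 2 + (6*5²)*W = 2 + (6*25)*W = 2 + 150*W)
T - b(-144, 81) = 36924 - (2 + 150*81) = 36924 - (2 + 12150) = 36924 - 1*12152 = 36924 - 12152 = 24772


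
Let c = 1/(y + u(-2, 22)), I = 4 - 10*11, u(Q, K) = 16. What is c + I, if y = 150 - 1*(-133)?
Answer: -31693/299 ≈ -106.00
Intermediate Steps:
y = 283 (y = 150 + 133 = 283)
I = -106 (I = 4 - 110 = -106)
c = 1/299 (c = 1/(283 + 16) = 1/299 ≈ 0.0033445)
c + I = 1/299 - 106 = -31693/299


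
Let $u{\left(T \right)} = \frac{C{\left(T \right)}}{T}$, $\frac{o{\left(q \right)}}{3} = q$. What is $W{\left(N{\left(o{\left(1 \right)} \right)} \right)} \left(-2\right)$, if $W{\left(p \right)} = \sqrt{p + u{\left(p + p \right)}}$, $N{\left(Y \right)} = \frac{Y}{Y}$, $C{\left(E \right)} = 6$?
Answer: $-4$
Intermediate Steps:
$o{\left(q \right)} = 3 q$
$u{\left(T \right)} = \frac{6}{T}$
$N{\left(Y \right)} = 1$
$W{\left(p \right)} = \sqrt{p + \frac{3}{p}}$ ($W{\left(p \right)} = \sqrt{p + \frac{6}{p + p}} = \sqrt{p + \frac{6}{2 p}} = \sqrt{p + 6 \frac{1}{2 p}} = \sqrt{p + \frac{3}{p}}$)
$W{\left(N{\left(o{\left(1 \right)} \right)} \right)} \left(-2\right) = \sqrt{1 + \frac{3}{1}} \left(-2\right) = \sqrt{1 + 3 \cdot 1} \left(-2\right) = \sqrt{1 + 3} \left(-2\right) = \sqrt{4} \left(-2\right) = 2 \left(-2\right) = -4$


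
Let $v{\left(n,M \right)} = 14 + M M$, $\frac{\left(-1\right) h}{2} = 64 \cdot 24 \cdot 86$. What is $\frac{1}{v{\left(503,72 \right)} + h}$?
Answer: $- \frac{1}{258994} \approx -3.8611 \cdot 10^{-6}$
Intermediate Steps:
$h = -264192$ ($h = - 2 \cdot 64 \cdot 24 \cdot 86 = - 2 \cdot 1536 \cdot 86 = \left(-2\right) 132096 = -264192$)
$v{\left(n,M \right)} = 14 + M^{2}$
$\frac{1}{v{\left(503,72 \right)} + h} = \frac{1}{\left(14 + 72^{2}\right) - 264192} = \frac{1}{\left(14 + 5184\right) - 264192} = \frac{1}{5198 - 264192} = \frac{1}{-258994} = - \frac{1}{258994}$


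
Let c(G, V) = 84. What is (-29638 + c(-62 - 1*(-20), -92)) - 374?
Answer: -29928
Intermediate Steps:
(-29638 + c(-62 - 1*(-20), -92)) - 374 = (-29638 + 84) - 374 = -29554 - 374 = -29928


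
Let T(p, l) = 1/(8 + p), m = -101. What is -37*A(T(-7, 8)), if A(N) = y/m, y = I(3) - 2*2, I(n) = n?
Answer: -37/101 ≈ -0.36634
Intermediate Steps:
y = -1 (y = 3 - 2*2 = 3 - 4 = -1)
A(N) = 1/101 (A(N) = -1/(-101) = -1*(-1/101) = 1/101)
-37*A(T(-7, 8)) = -37*1/101 = -37/101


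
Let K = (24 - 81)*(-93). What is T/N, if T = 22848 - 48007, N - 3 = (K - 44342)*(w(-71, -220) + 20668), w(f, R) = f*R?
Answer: 25159/1416719805 ≈ 1.7759e-5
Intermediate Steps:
K = 5301 (K = -57*(-93) = 5301)
w(f, R) = R*f
N = -1416719805 (N = 3 + (5301 - 44342)*(-220*(-71) + 20668) = 3 - 39041*(15620 + 20668) = 3 - 39041*36288 = 3 - 1416719808 = -1416719805)
T = -25159
T/N = -25159/(-1416719805) = -25159*(-1/1416719805) = 25159/1416719805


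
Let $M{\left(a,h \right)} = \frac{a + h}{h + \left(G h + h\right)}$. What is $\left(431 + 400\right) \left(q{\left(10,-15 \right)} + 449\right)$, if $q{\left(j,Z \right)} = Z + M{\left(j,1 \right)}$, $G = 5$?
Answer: $\frac{2533719}{7} \approx 3.6196 \cdot 10^{5}$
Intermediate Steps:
$M{\left(a,h \right)} = \frac{a + h}{7 h}$ ($M{\left(a,h \right)} = \frac{a + h}{h + \left(5 h + h\right)} = \frac{a + h}{h + 6 h} = \frac{a + h}{7 h}$)
$q{\left(j,Z \right)} = \frac{1}{7} + Z + \frac{j}{7}$ ($q{\left(j,Z \right)} = Z + \frac{j + 1}{7 \cdot 1} = Z + \frac{1}{7} \cdot 1 \left(1 + j\right) = Z + \left(\frac{1}{7} + \frac{j}{7}\right) = \frac{1}{7} + Z + \frac{j}{7}$)
$\left(431 + 400\right) \left(q{\left(10,-15 \right)} + 449\right) = \left(431 + 400\right) \left(\left(\frac{1}{7} - 15 + \frac{1}{7} \cdot 10\right) + 449\right) = 831 \left(\left(\frac{1}{7} - 15 + \frac{10}{7}\right) + 449\right) = 831 \left(- \frac{94}{7} + 449\right) = 831 \cdot \frac{3049}{7} = \frac{2533719}{7}$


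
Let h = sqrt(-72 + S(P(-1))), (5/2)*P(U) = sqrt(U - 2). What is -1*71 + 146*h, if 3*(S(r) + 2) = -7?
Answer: -71 + 146*I*sqrt(687)/3 ≈ -71.0 + 1275.6*I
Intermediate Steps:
P(U) = 2*sqrt(-2 + U)/5 (P(U) = 2*sqrt(U - 2)/5 = 2*sqrt(-2 + U)/5)
S(r) = -13/3 (S(r) = -2 + (1/3)*(-7) = -2 - 7/3 = -13/3)
h = I*sqrt(687)/3 (h = sqrt(-72 - 13/3) = sqrt(-229/3) = I*sqrt(687)/3 ≈ 8.7369*I)
-1*71 + 146*h = -1*71 + 146*(I*sqrt(687)/3) = -71 + 146*I*sqrt(687)/3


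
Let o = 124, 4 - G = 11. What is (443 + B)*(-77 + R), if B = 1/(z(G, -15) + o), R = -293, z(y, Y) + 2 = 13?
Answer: -4425644/27 ≈ -1.6391e+5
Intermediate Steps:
G = -7 (G = 4 - 1*11 = 4 - 11 = -7)
z(y, Y) = 11 (z(y, Y) = -2 + 13 = 11)
B = 1/135 (B = 1/(11 + 124) = 1/135 ≈ 0.0074074)
(443 + B)*(-77 + R) = (443 + 1/135)*(-77 - 293) = (59806/135)*(-370) = -4425644/27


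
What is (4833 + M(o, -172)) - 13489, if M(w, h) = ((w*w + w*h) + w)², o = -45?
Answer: 94469744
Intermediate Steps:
M(w, h) = (w + w² + h*w)² (M(w, h) = ((w² + h*w) + w)² = (w + w² + h*w)²)
(4833 + M(o, -172)) - 13489 = (4833 + (-45)²*(1 - 172 - 45)²) - 13489 = (4833 + 2025*(-216)²) - 13489 = (4833 + 2025*46656) - 13489 = (4833 + 94478400) - 13489 = 94483233 - 13489 = 94469744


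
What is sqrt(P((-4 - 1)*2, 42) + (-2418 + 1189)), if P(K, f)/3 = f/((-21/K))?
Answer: I*sqrt(1169) ≈ 34.191*I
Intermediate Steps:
P(K, f) = -K*f/7 (P(K, f) = 3*(f/((-21/K))) = 3*(f*(-K/21)) = 3*(-K*f/21) = -K*f/7)
sqrt(P((-4 - 1)*2, 42) + (-2418 + 1189)) = sqrt(-1/7*(-4 - 1)*2*42 + (-2418 + 1189)) = sqrt(-1/7*(-5*2)*42 - 1229) = sqrt(-1/7*(-10)*42 - 1229) = sqrt(60 - 1229) = sqrt(-1169) = I*sqrt(1169)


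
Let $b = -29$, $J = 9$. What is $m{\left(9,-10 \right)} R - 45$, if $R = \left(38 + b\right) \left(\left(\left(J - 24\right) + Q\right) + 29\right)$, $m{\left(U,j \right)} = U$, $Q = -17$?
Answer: $-288$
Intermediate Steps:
$R = -27$ ($R = \left(38 - 29\right) \left(\left(\left(9 - 24\right) - 17\right) + 29\right) = 9 \left(\left(-15 - 17\right) + 29\right) = 9 \left(-32 + 29\right) = 9 \left(-3\right) = -27$)
$m{\left(9,-10 \right)} R - 45 = 9 \left(-27\right) - 45 = -243 - 45 = -288$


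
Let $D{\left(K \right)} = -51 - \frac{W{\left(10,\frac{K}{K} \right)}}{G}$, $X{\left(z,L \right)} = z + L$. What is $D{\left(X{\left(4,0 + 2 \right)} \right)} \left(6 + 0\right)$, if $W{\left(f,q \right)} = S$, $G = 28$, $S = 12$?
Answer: $- \frac{2160}{7} \approx -308.57$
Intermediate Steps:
$W{\left(f,q \right)} = 12$
$X{\left(z,L \right)} = L + z$
$D{\left(K \right)} = - \frac{360}{7}$ ($D{\left(K \right)} = -51 - \frac{12}{28} = -51 - 12 \cdot \frac{1}{28} = -51 - \frac{3}{7} = - \frac{360}{7}$)
$D{\left(X{\left(4,0 + 2 \right)} \right)} \left(6 + 0\right) = - \frac{360 \left(6 + 0\right)}{7} = \left(- \frac{360}{7}\right) 6 = - \frac{2160}{7}$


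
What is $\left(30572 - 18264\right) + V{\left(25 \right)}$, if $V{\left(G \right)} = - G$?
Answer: $12283$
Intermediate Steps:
$\left(30572 - 18264\right) + V{\left(25 \right)} = \left(30572 - 18264\right) - 25 = 12308 - 25 = 12283$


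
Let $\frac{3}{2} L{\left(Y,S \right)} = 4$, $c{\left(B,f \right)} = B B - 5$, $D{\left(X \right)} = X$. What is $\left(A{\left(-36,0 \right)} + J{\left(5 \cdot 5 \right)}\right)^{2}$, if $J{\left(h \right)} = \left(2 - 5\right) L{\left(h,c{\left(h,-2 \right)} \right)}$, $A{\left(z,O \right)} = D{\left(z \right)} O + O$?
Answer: $64$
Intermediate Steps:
$c{\left(B,f \right)} = -5 + B^{2}$ ($c{\left(B,f \right)} = B^{2} - 5 = -5 + B^{2}$)
$L{\left(Y,S \right)} = \frac{8}{3}$ ($L{\left(Y,S \right)} = \frac{2}{3} \cdot 4 = \frac{8}{3}$)
$A{\left(z,O \right)} = O + O z$ ($A{\left(z,O \right)} = z O + O = O z + O = O + O z$)
$J{\left(h \right)} = -8$ ($J{\left(h \right)} = \left(2 - 5\right) \frac{8}{3} = \left(-3\right) \frac{8}{3} = -8$)
$\left(A{\left(-36,0 \right)} + J{\left(5 \cdot 5 \right)}\right)^{2} = \left(0 \left(1 - 36\right) - 8\right)^{2} = \left(0 \left(-35\right) - 8\right)^{2} = \left(0 - 8\right)^{2} = \left(-8\right)^{2} = 64$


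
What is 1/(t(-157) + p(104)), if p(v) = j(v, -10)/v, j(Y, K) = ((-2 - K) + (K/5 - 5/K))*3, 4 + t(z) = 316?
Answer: 16/4995 ≈ 0.0032032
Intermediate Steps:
t(z) = 312 (t(z) = -4 + 316 = 312)
j(Y, K) = -6 - 15/K - 12*K/5 (j(Y, K) = ((-2 - K) + (K*(1/5) - 5/K))*3 = ((-2 - K) + (K/5 - 5/K))*3 = ((-2 - K) + (-5/K + K/5))*3 = (-2 - 5/K - 4*K/5)*3 = -6 - 15/K - 12*K/5)
p(v) = 39/(2*v) (p(v) = (-6 - 15/(-10) - 12/5*(-10))/v = (-6 - 15*(-1/10) + 24)/v = (-6 + 3/2 + 24)/v = 39/(2*v))
1/(t(-157) + p(104)) = 1/(312 + (39/2)/104) = 1/(312 + (39/2)*(1/104)) = 1/(312 + 3/16) = 1/(4995/16) = 16/4995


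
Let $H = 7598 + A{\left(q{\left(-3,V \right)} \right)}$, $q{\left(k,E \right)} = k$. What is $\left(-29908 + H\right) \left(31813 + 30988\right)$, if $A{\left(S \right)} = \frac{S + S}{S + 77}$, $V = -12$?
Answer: $- \frac{51840529873}{37} \approx -1.4011 \cdot 10^{9}$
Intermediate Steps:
$A{\left(S \right)} = \frac{2 S}{77 + S}$
$H = \frac{281123}{37}$ ($H = 7598 + 2 \left(-3\right) \frac{1}{77 - 3} = 7598 + 2 \left(-3\right) \frac{1}{74} = 7598 - \frac{3}{37} = \frac{281123}{37} \approx 7597.9$)
$\left(-29908 + H\right) \left(31813 + 30988\right) = \left(-29908 + \frac{281123}{37}\right) \left(31813 + 30988\right) = \left(- \frac{825473}{37}\right) 62801 = - \frac{51840529873}{37}$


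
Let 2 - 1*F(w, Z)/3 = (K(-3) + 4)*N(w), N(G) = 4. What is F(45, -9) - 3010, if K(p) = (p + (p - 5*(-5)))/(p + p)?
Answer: -3014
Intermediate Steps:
K(p) = (25 + 2*p)/(2*p) (K(p) = (p + (p + 25))/((2*p)) = (p + (25 + p))*(1/(2*p)) = (25 + 2*p)*(1/(2*p)) = (25 + 2*p)/(2*p))
F(w, Z) = -4 (F(w, Z) = 6 - 3*((25/2 - 3)/(-3) + 4)*4 = 6 - 3*(-⅓*19/2 + 4)*4 = 6 - 3*(-19/6 + 4)*4 = 6 - 5*4/2 = 6 - 3*10/3 = 6 - 10 = -4)
F(45, -9) - 3010 = -4 - 3010 = -3014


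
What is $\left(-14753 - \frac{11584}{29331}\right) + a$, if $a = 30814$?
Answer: $\frac{471073607}{29331} \approx 16061.0$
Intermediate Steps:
$\left(-14753 - \frac{11584}{29331}\right) + a = \left(-14753 - \frac{11584}{29331}\right) + 30814 = - \frac{432731827}{29331} + 30814 = \frac{471073607}{29331}$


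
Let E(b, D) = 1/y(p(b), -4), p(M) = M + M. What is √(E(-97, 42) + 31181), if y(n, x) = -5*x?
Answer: √3118105/10 ≈ 176.58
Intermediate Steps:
p(M) = 2*M
E(b, D) = 1/20 (E(b, D) = 1/(-5*(-4)) = 1/20)
√(E(-97, 42) + 31181) = √(1/20 + 31181) = √(623621/20) = √3118105/10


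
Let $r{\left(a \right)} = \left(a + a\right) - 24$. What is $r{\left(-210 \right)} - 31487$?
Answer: $-31931$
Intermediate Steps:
$r{\left(a \right)} = -24 + 2 a$ ($r{\left(a \right)} = 2 a - 24 = -24 + 2 a$)
$r{\left(-210 \right)} - 31487 = \left(-24 + 2 \left(-210\right)\right) - 31487 = \left(-24 - 420\right) - 31487 = -444 - 31487 = -31931$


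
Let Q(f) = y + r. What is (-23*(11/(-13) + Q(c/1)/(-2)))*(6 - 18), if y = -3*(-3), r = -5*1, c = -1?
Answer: -10212/13 ≈ -785.54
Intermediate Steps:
r = -5
y = 9
Q(f) = 4 (Q(f) = 9 - 5 = 4)
(-23*(11/(-13) + Q(c/1)/(-2)))*(6 - 18) = (-23*(11/(-13) + 4/(-2)))*(6 - 18) = -23*(11*(-1/13) + 4*(-½))*(-12) = -23*(-11/13 - 2)*(-12) = -23*(-37/13)*(-12) = (851/13)*(-12) = -10212/13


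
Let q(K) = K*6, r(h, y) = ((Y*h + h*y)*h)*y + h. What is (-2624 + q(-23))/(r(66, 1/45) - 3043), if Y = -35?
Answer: 621450/1431641 ≈ 0.43408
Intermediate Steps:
r(h, y) = h + h*y*(-35*h + h*y) (r(h, y) = ((-35*h + h*y)*h)*y + h = (h*(-35*h + h*y))*y + h = h*y*(-35*h + h*y) + h = h + h*y*(-35*h + h*y))
q(K) = 6*K
(-2624 + q(-23))/(r(66, 1/45) - 3043) = (-2624 + 6*(-23))/(66*(1 + 66*(1/45)² - 35*66/45) - 3043) = (-2624 - 138)/(66*(1 + 66*(1/45)² - 35*66*1/45) - 3043) = -2762/(66*(1 + 66*(1/2025) - 154/3) - 3043) = -2762/(66*(1 + 22/675 - 154/3) - 3043) = -2762/(66*(-33953/675) - 3043) = -2762/(-746966/225 - 3043) = -2762/(-1431641/225) = -2762*(-225/1431641) = 621450/1431641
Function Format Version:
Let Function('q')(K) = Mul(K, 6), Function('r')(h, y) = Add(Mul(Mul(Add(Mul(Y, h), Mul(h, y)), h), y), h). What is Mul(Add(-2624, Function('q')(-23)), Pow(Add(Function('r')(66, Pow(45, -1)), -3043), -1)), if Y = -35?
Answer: Rational(621450, 1431641) ≈ 0.43408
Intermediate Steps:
Function('r')(h, y) = Add(h, Mul(h, y, Add(Mul(-35, h), Mul(h, y)))) (Function('r')(h, y) = Add(Mul(Mul(Add(Mul(-35, h), Mul(h, y)), h), y), h) = Add(Mul(Mul(h, Add(Mul(-35, h), Mul(h, y))), y), h) = Add(Mul(h, y, Add(Mul(-35, h), Mul(h, y))), h) = Add(h, Mul(h, y, Add(Mul(-35, h), Mul(h, y)))))
Function('q')(K) = Mul(6, K)
Mul(Add(-2624, Function('q')(-23)), Pow(Add(Function('r')(66, Pow(45, -1)), -3043), -1)) = Mul(Add(-2624, Mul(6, -23)), Pow(Add(Mul(66, Add(1, Mul(66, Pow(Pow(45, -1), 2)), Mul(-35, 66, Pow(45, -1)))), -3043), -1)) = Mul(Add(-2624, -138), Pow(Add(Mul(66, Add(1, Mul(66, Pow(Rational(1, 45), 2)), Mul(-35, 66, Rational(1, 45)))), -3043), -1)) = Mul(-2762, Pow(Add(Mul(66, Add(1, Mul(66, Rational(1, 2025)), Rational(-154, 3))), -3043), -1)) = Mul(-2762, Pow(Add(Mul(66, Add(1, Rational(22, 675), Rational(-154, 3))), -3043), -1)) = Mul(-2762, Pow(Add(Mul(66, Rational(-33953, 675)), -3043), -1)) = Mul(-2762, Pow(Add(Rational(-746966, 225), -3043), -1)) = Mul(-2762, Pow(Rational(-1431641, 225), -1)) = Mul(-2762, Rational(-225, 1431641)) = Rational(621450, 1431641)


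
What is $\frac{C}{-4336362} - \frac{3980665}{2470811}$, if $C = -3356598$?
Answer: $- \frac{1494680863292}{1785721821597} \approx -0.83702$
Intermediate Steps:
$\frac{C}{-4336362} - \frac{3980665}{2470811} = - \frac{3356598}{-4336362} - \frac{3980665}{2470811} = \left(-3356598\right) \left(- \frac{1}{4336362}\right) - \frac{3980665}{2470811} = \frac{559433}{722727} - \frac{3980665}{2470811} = - \frac{1494680863292}{1785721821597}$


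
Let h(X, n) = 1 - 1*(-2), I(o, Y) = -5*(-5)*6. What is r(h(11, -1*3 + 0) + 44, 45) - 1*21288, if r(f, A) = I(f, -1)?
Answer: -21138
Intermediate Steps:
I(o, Y) = 150 (I(o, Y) = 25*6 = 150)
h(X, n) = 3 (h(X, n) = 1 + 2 = 3)
r(f, A) = 150
r(h(11, -1*3 + 0) + 44, 45) - 1*21288 = 150 - 1*21288 = 150 - 21288 = -21138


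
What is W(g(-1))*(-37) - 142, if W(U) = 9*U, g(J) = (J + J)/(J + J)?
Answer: -475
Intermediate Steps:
g(J) = 1 (g(J) = (2*J)/((2*J)) = (2*J)*(1/(2*J)) = 1)
W(g(-1))*(-37) - 142 = (9*1)*(-37) - 142 = 9*(-37) - 142 = -333 - 142 = -475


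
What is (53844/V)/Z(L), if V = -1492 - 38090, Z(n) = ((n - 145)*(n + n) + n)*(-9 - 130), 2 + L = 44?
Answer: -641/563944545 ≈ -1.1366e-6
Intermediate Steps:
L = 42 (L = -2 + 44 = 42)
Z(n) = -139*n - 278*n*(-145 + n) (Z(n) = ((-145 + n)*(2*n) + n)*(-139) = (2*n*(-145 + n) + n)*(-139) = (n + 2*n*(-145 + n))*(-139) = -139*n - 278*n*(-145 + n))
V = -39582
(53844/V)/Z(L) = (53844/(-39582))/((139*42*(289 - 2*42))) = (53844*(-1/39582))/((139*42*(289 - 84))) = -8974/(6597*(139*42*205)) = -8974/6597/1196790 = -8974/6597*1/1196790 = -641/563944545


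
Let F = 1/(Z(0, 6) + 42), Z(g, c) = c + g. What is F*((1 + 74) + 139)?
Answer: 107/24 ≈ 4.4583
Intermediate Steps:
F = 1/48 (F = 1/((6 + 0) + 42) = 1/(6 + 42) = 1/48 ≈ 0.020833)
F*((1 + 74) + 139) = ((1 + 74) + 139)/48 = (75 + 139)/48 = (1/48)*214 = 107/24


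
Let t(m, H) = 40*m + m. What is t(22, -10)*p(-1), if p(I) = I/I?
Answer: 902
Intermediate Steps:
p(I) = 1
t(m, H) = 41*m
t(22, -10)*p(-1) = (41*22)*1 = 902*1 = 902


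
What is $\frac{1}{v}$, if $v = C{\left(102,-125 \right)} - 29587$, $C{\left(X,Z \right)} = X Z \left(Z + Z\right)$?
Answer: $\frac{1}{3157913} \approx 3.1666 \cdot 10^{-7}$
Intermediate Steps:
$C{\left(X,Z \right)} = 2 X Z^{2}$ ($C{\left(X,Z \right)} = X Z 2 Z = 2 X Z^{2}$)
$v = 3157913$ ($v = 2 \cdot 102 \left(-125\right)^{2} - 29587 = 2 \cdot 102 \cdot 15625 - 29587 = 3187500 - 29587 = 3157913$)
$\frac{1}{v} = \frac{1}{3157913}$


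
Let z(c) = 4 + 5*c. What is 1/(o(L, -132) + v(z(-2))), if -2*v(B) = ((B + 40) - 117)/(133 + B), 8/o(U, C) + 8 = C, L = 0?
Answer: 8890/2397 ≈ 3.7088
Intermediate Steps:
o(U, C) = 8/(-8 + C)
v(B) = -(-77 + B)/(2*(133 + B)) (v(B) = -((B + 40) - 117)/(2*(133 + B)) = -((40 + B) - 117)/(2*(133 + B)) = -(-77 + B)/(2*(133 + B)))
1/(o(L, -132) + v(z(-2))) = 1/(8/(-8 - 132) + (77 - (4 + 5*(-2)))/(2*(133 + (4 + 5*(-2))))) = 1/(8/(-140) + (77 - (4 - 10))/(2*(133 + (4 - 10)))) = 1/(8*(-1/140) + (77 - 1*(-6))/(2*(133 - 6))) = 1/(-2/35 + (½)*(77 + 6)/127) = 1/(-2/35 + (½)*(1/127)*83) = 1/(-2/35 + 83/254) = 1/(2397/8890) = 8890/2397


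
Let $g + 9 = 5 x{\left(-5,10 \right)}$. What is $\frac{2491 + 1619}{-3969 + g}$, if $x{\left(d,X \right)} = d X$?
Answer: $- \frac{2055}{2114} \approx -0.97209$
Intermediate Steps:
$x{\left(d,X \right)} = X d$
$g = -259$ ($g = -9 + 5 \cdot 10 \left(-5\right) = -9 + 5 \left(-50\right) = -9 - 250 = -259$)
$\frac{2491 + 1619}{-3969 + g} = \frac{2491 + 1619}{-3969 - 259} = \frac{4110}{-4228} = 4110 \left(- \frac{1}{4228}\right) = - \frac{2055}{2114}$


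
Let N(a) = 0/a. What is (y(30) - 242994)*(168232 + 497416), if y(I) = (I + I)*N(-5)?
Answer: -161748470112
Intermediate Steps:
N(a) = 0
y(I) = 0 (y(I) = (I + I)*0 = (2*I)*0 = 0)
(y(30) - 242994)*(168232 + 497416) = (0 - 242994)*(168232 + 497416) = -242994*665648 = -161748470112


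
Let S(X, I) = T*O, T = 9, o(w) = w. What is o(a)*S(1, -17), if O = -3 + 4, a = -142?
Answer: -1278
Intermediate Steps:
O = 1
S(X, I) = 9 (S(X, I) = 9*1 = 9)
o(a)*S(1, -17) = -142*9 = -1278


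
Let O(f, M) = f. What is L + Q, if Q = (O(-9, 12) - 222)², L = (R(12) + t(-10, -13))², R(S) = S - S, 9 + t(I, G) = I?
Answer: 53722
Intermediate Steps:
t(I, G) = -9 + I
R(S) = 0
L = 361 (L = (0 + (-9 - 10))² = (0 - 19)² = (-19)² = 361)
Q = 53361 (Q = (-9 - 222)² = (-231)² = 53361)
L + Q = 361 + 53361 = 53722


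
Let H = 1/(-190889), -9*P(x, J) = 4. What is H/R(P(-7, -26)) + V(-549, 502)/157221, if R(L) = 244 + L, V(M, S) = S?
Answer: 210049786387/65785776756048 ≈ 0.0031929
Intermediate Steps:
P(x, J) = -4/9 (P(x, J) = -⅑*4 = -4/9)
H = -1/190889 ≈ -5.2386e-6
H/R(P(-7, -26)) + V(-549, 502)/157221 = -1/(190889*(244 - 4/9)) + 502/157221 = -1/(190889*2192/9) + 502*(1/157221) = -1/190889*9/2192 + 502/157221 = -9/418428688 + 502/157221 = 210049786387/65785776756048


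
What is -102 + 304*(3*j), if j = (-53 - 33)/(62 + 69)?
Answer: -91794/131 ≈ -700.72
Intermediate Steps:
j = -86/131 ≈ -0.65649
-102 + 304*(3*j) = -102 + 304*(3*(-86/131)) = -102 + 304*(-258/131) = -102 - 78432/131 = -91794/131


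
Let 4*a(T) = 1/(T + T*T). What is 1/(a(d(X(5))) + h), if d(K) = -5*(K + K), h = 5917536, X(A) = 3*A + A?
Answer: 159200/942071731201 ≈ 1.6899e-7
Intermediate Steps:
X(A) = 4*A
d(K) = -10*K
a(T) = 1/(4*(T + T**2)) (a(T) = 1/(4*(T + T*T)) = 1/(4*(T + T**2)))
1/(a(d(X(5))) + h) = 1/(1/(4*((-40*5))*(1 - 40*5)) + 5917536) = 1/(1/(4*((-10*20))*(1 - 10*20)) + 5917536) = 1/((1/4)/(-200*(1 - 200)) + 5917536) = 1/((1/4)*(-1/200)/(-199) + 5917536) = 1/((1/4)*(-1/200)*(-1/199) + 5917536) = 1/(1/159200 + 5917536) = 1/(942071731201/159200) = 159200/942071731201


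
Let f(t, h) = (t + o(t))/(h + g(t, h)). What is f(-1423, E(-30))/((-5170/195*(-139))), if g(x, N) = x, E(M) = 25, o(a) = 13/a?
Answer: 13162123/47653648834 ≈ 0.00027620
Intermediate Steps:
f(t, h) = (t + 13/t)/(h + t)
f(-1423, E(-30))/((-5170/195*(-139))) = ((13 + (-1423)²)/((-1423)*(25 - 1423)))/((-5170/195*(-139))) = (-1/1423*(13 + 2024929)/(-1398))/((-5170/195*(-139))) = (-1/1423*(-1/1398)*2024942)/((-110*47/195*(-139))) = 1012471/(994677*((-1034/39*(-139)))) = 1012471/(994677*(143726/39)) = (1012471/994677)*(39/143726) = 13162123/47653648834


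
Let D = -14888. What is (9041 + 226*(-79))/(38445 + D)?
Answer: -8813/23557 ≈ -0.37411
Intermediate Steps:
(9041 + 226*(-79))/(38445 + D) = (9041 + 226*(-79))/(38445 - 14888) = (9041 - 17854)/23557 = -8813*1/23557 = -8813/23557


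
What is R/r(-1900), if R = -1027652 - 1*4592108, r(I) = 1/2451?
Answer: -13774031760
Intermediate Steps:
r(I) = 1/2451
R = -5619760 (R = -1027652 - 4592108 = -5619760)
R/r(-1900) = -5619760/1/2451 = -5619760*2451 = -13774031760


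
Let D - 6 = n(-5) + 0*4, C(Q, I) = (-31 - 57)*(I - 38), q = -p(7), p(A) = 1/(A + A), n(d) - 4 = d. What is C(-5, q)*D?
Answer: 117260/7 ≈ 16751.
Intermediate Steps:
n(d) = 4 + d
p(A) = 1/(2*A)
q = -1/14 (q = -1/(2*7) = -1*1/14 = -1/14 ≈ -0.071429)
C(Q, I) = 3344 - 88*I (C(Q, I) = -88*(-38 + I) = 3344 - 88*I)
D = 5 (D = 6 + ((4 - 5) + 0*4) = 6 + (-1 + 0) = 6 - 1 = 5)
C(-5, q)*D = (3344 - 88*(-1/14))*5 = (3344 + 44/7)*5 = (23452/7)*5 = 117260/7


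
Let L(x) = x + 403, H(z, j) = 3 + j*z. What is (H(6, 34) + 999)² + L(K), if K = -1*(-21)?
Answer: 1454860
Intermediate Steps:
K = 21
L(x) = 403 + x
(H(6, 34) + 999)² + L(K) = ((3 + 34*6) + 999)² + (403 + 21) = ((3 + 204) + 999)² + 424 = (207 + 999)² + 424 = 1206² + 424 = 1454436 + 424 = 1454860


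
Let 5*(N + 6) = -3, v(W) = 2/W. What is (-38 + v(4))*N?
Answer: 495/2 ≈ 247.50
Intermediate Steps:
N = -33/5 (N = -6 + (⅕)*(-3) = -6 - ⅗ = -33/5 ≈ -6.6000)
(-38 + v(4))*N = (-38 + 2/4)*(-33/5) = (-38 + 2*(¼))*(-33/5) = (-38 + ½)*(-33/5) = -75/2*(-33/5) = 495/2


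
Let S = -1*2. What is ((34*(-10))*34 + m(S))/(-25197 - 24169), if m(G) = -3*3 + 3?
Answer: 5783/24683 ≈ 0.23429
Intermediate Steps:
S = -2
m(G) = -6 (m(G) = -9 + 3 = -6)
((34*(-10))*34 + m(S))/(-25197 - 24169) = ((34*(-10))*34 - 6)/(-25197 - 24169) = (-340*34 - 6)/(-49366) = (-11560 - 6)*(-1/49366) = -11566*(-1/49366) = 5783/24683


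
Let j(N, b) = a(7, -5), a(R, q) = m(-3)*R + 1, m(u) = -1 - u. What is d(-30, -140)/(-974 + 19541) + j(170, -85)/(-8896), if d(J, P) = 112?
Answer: 717847/165172032 ≈ 0.0043461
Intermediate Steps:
a(R, q) = 1 + 2*R (a(R, q) = (-1 - 1*(-3))*R + 1 = (-1 + 3)*R + 1 = 2*R + 1 = 1 + 2*R)
j(N, b) = 15 (j(N, b) = 1 + 2*7 = 1 + 14 = 15)
d(-30, -140)/(-974 + 19541) + j(170, -85)/(-8896) = 112/(-974 + 19541) + 15/(-8896) = 112/18567 + 15*(-1/8896) = 112*(1/18567) - 15/8896 = 112/18567 - 15/8896 = 717847/165172032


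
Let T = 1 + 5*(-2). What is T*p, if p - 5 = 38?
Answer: -387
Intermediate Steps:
p = 43 (p = 5 + 38 = 43)
T = -9 (T = 1 - 10 = -9)
T*p = -9*43 = -387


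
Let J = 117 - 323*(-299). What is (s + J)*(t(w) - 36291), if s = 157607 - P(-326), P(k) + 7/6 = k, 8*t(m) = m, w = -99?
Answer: -147901789121/16 ≈ -9.2439e+9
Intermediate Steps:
t(m) = m/8
J = 96694 (J = 117 + 96577 = 96694)
P(k) = -7/6 + k
s = 947605/6 (s = 157607 - (-7/6 - 326) = 157607 - 1*(-1963/6) = 157607 + 1963/6 = 947605/6 ≈ 1.5793e+5)
(s + J)*(t(w) - 36291) = (947605/6 + 96694)*((⅛)*(-99) - 36291) = 1527769*(-99/8 - 36291)/6 = (1527769/6)*(-290427/8) = -147901789121/16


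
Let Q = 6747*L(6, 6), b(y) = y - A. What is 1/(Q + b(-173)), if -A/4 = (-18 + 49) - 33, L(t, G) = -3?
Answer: -1/20422 ≈ -4.8967e-5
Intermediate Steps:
A = 8 (A = -4*((-18 + 49) - 33) = -4*(31 - 33) = -4*(-2) = 8)
b(y) = -8 + y (b(y) = y - 1*8 = y - 8 = -8 + y)
Q = -20241 (Q = 6747*(-3) = -20241)
1/(Q + b(-173)) = 1/(-20241 + (-8 - 173)) = 1/(-20241 - 181) = 1/(-20422) = -1/20422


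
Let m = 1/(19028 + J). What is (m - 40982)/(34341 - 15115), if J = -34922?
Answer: -651367909/305578044 ≈ -2.1316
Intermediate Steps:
m = -1/15894 (m = 1/(19028 - 34922) = 1/(-15894) = -1/15894 ≈ -6.2917e-5)
(m - 40982)/(34341 - 15115) = (-1/15894 - 40982)/(34341 - 15115) = -651367909/15894/19226 = -651367909/15894*1/19226 = -651367909/305578044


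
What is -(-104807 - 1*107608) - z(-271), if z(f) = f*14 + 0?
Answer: 216209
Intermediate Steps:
z(f) = 14*f (z(f) = 14*f + 0 = 14*f)
-(-104807 - 1*107608) - z(-271) = -(-104807 - 1*107608) - 14*(-271) = -(-104807 - 107608) - 1*(-3794) = -1*(-212415) + 3794 = 212415 + 3794 = 216209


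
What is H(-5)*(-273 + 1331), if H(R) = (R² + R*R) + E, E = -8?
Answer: 44436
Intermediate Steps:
H(R) = -8 + 2*R² (H(R) = (R² + R*R) - 8 = (R² + R²) - 8 = 2*R² - 8 = -8 + 2*R²)
H(-5)*(-273 + 1331) = (-8 + 2*(-5)²)*(-273 + 1331) = (-8 + 2*25)*1058 = (-8 + 50)*1058 = 42*1058 = 44436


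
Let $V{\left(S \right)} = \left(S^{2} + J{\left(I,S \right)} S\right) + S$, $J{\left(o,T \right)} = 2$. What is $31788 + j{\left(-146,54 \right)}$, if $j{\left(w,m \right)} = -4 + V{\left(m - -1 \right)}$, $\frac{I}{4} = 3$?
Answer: $34974$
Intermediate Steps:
$I = 12$ ($I = 4 \cdot 3 = 12$)
$V{\left(S \right)} = S^{2} + 3 S$ ($V{\left(S \right)} = \left(S^{2} + 2 S\right) + S = S^{2} + 3 S$)
$j{\left(w,m \right)} = -4 + \left(1 + m\right) \left(4 + m\right)$ ($j{\left(w,m \right)} = -4 + \left(m - -1\right) \left(3 + \left(m - -1\right)\right) = -4 + \left(m + 1\right) \left(3 + \left(m + 1\right)\right) = -4 + \left(1 + m\right) \left(3 + \left(1 + m\right)\right) = -4 + \left(1 + m\right) \left(4 + m\right)$)
$31788 + j{\left(-146,54 \right)} = 31788 + 54 \left(5 + 54\right) = 31788 + 54 \cdot 59 = 31788 + 3186 = 34974$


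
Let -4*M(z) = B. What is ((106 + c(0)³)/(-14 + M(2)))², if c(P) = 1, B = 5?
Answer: 183184/3721 ≈ 49.230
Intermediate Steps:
M(z) = -5/4 (M(z) = -¼*5 = -5/4)
((106 + c(0)³)/(-14 + M(2)))² = ((106 + 1³)/(-14 - 5/4))² = ((106 + 1)/(-61/4))² = (107*(-4/61))² = (-428/61)² = 183184/3721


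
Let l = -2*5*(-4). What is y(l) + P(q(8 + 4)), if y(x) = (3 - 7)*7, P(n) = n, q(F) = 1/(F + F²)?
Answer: -4367/156 ≈ -27.994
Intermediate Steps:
l = 40 (l = -10*(-4) = 40)
y(x) = -28 (y(x) = -4*7 = -28)
y(l) + P(q(8 + 4)) = -28 + 1/((8 + 4)*(1 + (8 + 4))) = -28 + 1/(12*(1 + 12)) = -28 + (1/12)/13 = -28 + (1/12)*(1/13) = -28 + 1/156 = -4367/156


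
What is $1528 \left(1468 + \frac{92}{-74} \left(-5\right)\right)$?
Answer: $\frac{83346288}{37} \approx 2.2526 \cdot 10^{6}$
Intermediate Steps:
$1528 \left(1468 + \frac{92}{-74} \left(-5\right)\right) = 1528 \left(1468 + 92 \left(- \frac{1}{74}\right) \left(-5\right)\right) = 1528 \left(1468 - - \frac{230}{37}\right) = 1528 \left(1468 + \frac{230}{37}\right) = 1528 \cdot \frac{54546}{37} = \frac{83346288}{37}$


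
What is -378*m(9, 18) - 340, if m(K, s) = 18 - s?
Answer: -340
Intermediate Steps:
-378*m(9, 18) - 340 = -378*(18 - 1*18) - 340 = -378*(18 - 18) - 340 = -378*0 - 340 = 0 - 340 = -340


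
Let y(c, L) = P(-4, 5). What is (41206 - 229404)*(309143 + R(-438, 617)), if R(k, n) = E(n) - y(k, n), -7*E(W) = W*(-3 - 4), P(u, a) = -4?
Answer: -58296965272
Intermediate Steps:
E(W) = W (E(W) = -W*(-3 - 4)/7 = -W*(-7)/7 = -(-1)*W = W)
y(c, L) = -4
R(k, n) = 4 + n (R(k, n) = n - 1*(-4) = n + 4 = 4 + n)
(41206 - 229404)*(309143 + R(-438, 617)) = (41206 - 229404)*(309143 + (4 + 617)) = -188198*(309143 + 621) = -188198*309764 = -58296965272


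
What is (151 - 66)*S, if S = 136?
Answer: 11560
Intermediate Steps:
(151 - 66)*S = (151 - 66)*136 = 85*136 = 11560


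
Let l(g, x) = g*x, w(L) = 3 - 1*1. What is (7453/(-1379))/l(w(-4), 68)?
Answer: -7453/187544 ≈ -0.039740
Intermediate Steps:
w(L) = 2 (w(L) = 3 - 1 = 2)
(7453/(-1379))/l(w(-4), 68) = (7453/(-1379))/((2*68)) = (7453*(-1/1379))/136 = -7453/1379*1/136 = -7453/187544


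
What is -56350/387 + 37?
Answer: -42031/387 ≈ -108.61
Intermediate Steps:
-56350/387 + 37 = -42031/387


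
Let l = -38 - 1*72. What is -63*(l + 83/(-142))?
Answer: 989289/142 ≈ 6966.8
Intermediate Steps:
l = -110 (l = -38 - 72 = -110)
-63*(l + 83/(-142)) = -63*(-110 + 83/(-142)) = -63*(-110 + 83*(-1/142)) = -63*(-110 - 83/142) = -63*(-15703/142) = 989289/142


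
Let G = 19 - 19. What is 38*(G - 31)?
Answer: -1178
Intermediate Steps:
G = 0
38*(G - 31) = 38*(0 - 31) = 38*(-31) = -1178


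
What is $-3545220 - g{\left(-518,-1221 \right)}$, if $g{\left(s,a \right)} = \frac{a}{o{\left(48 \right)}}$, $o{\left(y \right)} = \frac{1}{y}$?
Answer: $-3486612$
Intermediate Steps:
$g{\left(s,a \right)} = 48 a$ ($g{\left(s,a \right)} = \frac{a}{\frac{1}{48}} = a \frac{1}{\frac{1}{48}} = a 48 = 48 a$)
$-3545220 - g{\left(-518,-1221 \right)} = -3545220 - 48 \left(-1221\right) = -3545220 - -58608 = -3545220 + 58608 = -3486612$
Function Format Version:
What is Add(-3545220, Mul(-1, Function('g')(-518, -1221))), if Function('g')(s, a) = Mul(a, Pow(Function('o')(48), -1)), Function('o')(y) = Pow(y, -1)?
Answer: -3486612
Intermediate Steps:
Function('g')(s, a) = Mul(48, a) (Function('g')(s, a) = Mul(a, Pow(Pow(48, -1), -1)) = Mul(a, Pow(Rational(1, 48), -1)) = Mul(a, 48) = Mul(48, a))
Add(-3545220, Mul(-1, Function('g')(-518, -1221))) = Add(-3545220, Mul(-1, Mul(48, -1221))) = Add(-3545220, Mul(-1, -58608)) = Add(-3545220, 58608) = -3486612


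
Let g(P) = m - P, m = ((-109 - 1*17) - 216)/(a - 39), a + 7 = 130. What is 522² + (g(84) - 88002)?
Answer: 2581515/14 ≈ 1.8439e+5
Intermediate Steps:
a = 123 (a = -7 + 130 = 123)
m = -57/14 (m = ((-109 - 1*17) - 216)/(123 - 39) = ((-109 - 17) - 216)/84 = (-126 - 216)*(1/84) = -342*1/84 = -57/14 ≈ -4.0714)
g(P) = -57/14 - P
522² + (g(84) - 88002) = 522² + ((-57/14 - 1*84) - 88002) = 272484 + ((-57/14 - 84) - 88002) = 272484 + (-1233/14 - 88002) = 272484 - 1233261/14 = 2581515/14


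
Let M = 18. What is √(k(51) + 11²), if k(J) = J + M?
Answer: √190 ≈ 13.784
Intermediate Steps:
k(J) = 18 + J (k(J) = J + 18 = 18 + J)
√(k(51) + 11²) = √((18 + 51) + 11²) = √(69 + 121) = √190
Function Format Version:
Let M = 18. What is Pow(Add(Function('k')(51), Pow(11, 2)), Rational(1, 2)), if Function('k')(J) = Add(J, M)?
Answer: Pow(190, Rational(1, 2)) ≈ 13.784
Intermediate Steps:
Function('k')(J) = Add(18, J) (Function('k')(J) = Add(J, 18) = Add(18, J))
Pow(Add(Function('k')(51), Pow(11, 2)), Rational(1, 2)) = Pow(Add(Add(18, 51), Pow(11, 2)), Rational(1, 2)) = Pow(Add(69, 121), Rational(1, 2)) = Pow(190, Rational(1, 2))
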